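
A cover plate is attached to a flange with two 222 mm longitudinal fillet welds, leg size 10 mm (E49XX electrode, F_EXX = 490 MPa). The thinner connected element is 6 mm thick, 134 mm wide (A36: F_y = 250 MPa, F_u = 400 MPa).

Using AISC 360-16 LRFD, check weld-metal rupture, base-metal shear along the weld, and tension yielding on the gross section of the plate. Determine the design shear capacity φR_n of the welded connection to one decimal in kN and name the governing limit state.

Weld metal: throat = 0.707×10 = 7.07 mm, L = 2×222 = 444 mm. φR_n = 0.75 × 0.6 × 490 × 7.07 × 444 = 692.2 kN.
Base metal shear (6 mm plate): yield φR_n = 1.0×0.6×250×6×444 = 399.6 kN; rupture φR_n = 0.75×0.6×400×6×444 = 479.5 kN; take 399.6 kN (yield).
Tension yield (gross): A_g = 134×6 = 804 mm². φR_n = 0.90 × 250 × 804 = 180.9 kN.
Governing: min(692.2, 399.6, 180.9) = 180.9 kN → gross-section yield.

180.9 kN (gross-section yield governs)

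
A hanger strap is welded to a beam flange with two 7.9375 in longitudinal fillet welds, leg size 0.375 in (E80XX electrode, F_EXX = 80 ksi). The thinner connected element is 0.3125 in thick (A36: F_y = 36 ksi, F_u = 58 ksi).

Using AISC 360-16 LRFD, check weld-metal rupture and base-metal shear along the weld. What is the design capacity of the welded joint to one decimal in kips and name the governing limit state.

107.2 kips (base-metal shear governs)

Weld metal: throat = 0.707×0.375 = 0.26513 in, L = 2×7.9375 = 15.875 in. φR_n = 0.75 × 0.6 × 80 × 0.26513 × 15.875 = 151.5 kips.
Base metal shear (0.3125 in plate): yield φR_n = 1.0×0.6×36×0.3125×15.875 = 107.2 kips; rupture φR_n = 0.75×0.6×58×0.3125×15.875 = 129.5 kips; take 107.2 kips (yield).
Governing: min(151.5, 107.2) = 107.2 kips → base-metal shear.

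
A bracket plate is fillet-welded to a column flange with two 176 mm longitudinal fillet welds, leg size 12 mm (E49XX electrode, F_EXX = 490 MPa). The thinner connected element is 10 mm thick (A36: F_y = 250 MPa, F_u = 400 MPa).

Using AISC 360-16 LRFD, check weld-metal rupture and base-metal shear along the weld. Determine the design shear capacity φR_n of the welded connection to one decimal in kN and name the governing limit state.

Weld metal: throat = 0.707×12 = 8.484 mm, L = 2×176 = 352 mm. φR_n = 0.75 × 0.6 × 490 × 8.484 × 352 = 658.5 kN.
Base metal shear (10 mm plate): yield φR_n = 1.0×0.6×250×10×352 = 528.0 kN; rupture φR_n = 0.75×0.6×400×10×352 = 633.6 kN; take 528.0 kN (yield).
Governing: min(658.5, 528.0) = 528.0 kN → base-metal shear.

528.0 kN (base-metal shear governs)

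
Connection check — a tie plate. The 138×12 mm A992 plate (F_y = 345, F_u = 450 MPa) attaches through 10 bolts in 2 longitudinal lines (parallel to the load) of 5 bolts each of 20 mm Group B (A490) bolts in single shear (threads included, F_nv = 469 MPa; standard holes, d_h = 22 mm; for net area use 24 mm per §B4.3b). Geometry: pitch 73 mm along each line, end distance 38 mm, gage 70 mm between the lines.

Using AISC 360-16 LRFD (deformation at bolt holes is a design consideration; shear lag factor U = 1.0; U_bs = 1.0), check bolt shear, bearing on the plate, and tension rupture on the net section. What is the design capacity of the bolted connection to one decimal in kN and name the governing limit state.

Bolt shear: A_b = π(20)²/4 = 314.16 mm². φR_n = 0.75 × 469 × 314.16 × 10 × 1 = 1105.1 kN.
Bearing (12 mm plate, F_u = 450 MPa): end bolts L_c = 38 − 22/2 = 27, R_n = min(1.2×27×12×450, 2.4×20×12×450) = 174.96 kN/bolt; interior L_c = 73 − 22 = 51, R_n = 259.2 kN/bolt. φR_n = 0.75 × (2×174.96 + 8×259.2) = 1817.6 kN.
Tension rupture (net): A_n = (138 − 2×24)×12 = 1080 mm² (U = 1.0, A_e = A_n). φR_n = 0.75 × 450 × 1080 = 364.5 kN.
Governing: min(1105.1, 1817.6, 364.5) = 364.5 kN → net-section rupture.

364.5 kN (net-section rupture governs)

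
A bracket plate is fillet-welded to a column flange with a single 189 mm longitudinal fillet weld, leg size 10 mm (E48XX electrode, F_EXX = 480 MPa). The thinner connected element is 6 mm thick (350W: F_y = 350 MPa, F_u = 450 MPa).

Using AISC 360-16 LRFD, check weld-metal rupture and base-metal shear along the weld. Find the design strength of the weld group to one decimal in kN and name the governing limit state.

229.6 kN (base-metal shear governs)

Weld metal: throat = 0.707×10 = 7.07 mm, L = 189 mm. φR_n = 0.75 × 0.6 × 480 × 7.07 × 189 = 288.6 kN.
Base metal shear (6 mm plate): yield φR_n = 1.0×0.6×350×6×189 = 238.1 kN; rupture φR_n = 0.75×0.6×450×6×189 = 229.6 kN; take 229.6 kN (rupture).
Governing: min(288.6, 229.6) = 229.6 kN → base-metal shear.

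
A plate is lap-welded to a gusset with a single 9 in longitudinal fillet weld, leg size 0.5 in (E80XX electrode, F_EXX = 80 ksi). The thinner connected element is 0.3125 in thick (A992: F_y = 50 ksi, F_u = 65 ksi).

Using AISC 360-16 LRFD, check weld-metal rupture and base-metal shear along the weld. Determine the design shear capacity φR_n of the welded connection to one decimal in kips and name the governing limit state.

82.3 kips (base-metal shear governs)

Weld metal: throat = 0.707×0.5 = 0.3535 in, L = 9 in. φR_n = 0.75 × 0.6 × 80 × 0.3535 × 9 = 114.5 kips.
Base metal shear (0.3125 in plate): yield φR_n = 1.0×0.6×50×0.3125×9 = 84.4 kips; rupture φR_n = 0.75×0.6×65×0.3125×9 = 82.3 kips; take 82.3 kips (rupture).
Governing: min(114.5, 82.3) = 82.3 kips → base-metal shear.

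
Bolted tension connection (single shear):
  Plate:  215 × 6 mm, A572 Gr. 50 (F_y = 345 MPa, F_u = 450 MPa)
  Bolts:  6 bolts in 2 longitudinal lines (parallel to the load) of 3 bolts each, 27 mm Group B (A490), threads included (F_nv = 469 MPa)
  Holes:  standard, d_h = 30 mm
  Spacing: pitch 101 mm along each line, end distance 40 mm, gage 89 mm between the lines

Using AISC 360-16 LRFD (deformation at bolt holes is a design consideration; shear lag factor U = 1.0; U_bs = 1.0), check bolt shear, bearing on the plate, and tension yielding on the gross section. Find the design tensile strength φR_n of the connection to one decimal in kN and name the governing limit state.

400.5 kN (gross-section yield governs)

Bolt shear: A_b = π(27)²/4 = 572.56 mm². φR_n = 0.75 × 469 × 572.56 × 6 × 1 = 1208.4 kN.
Bearing (6 mm plate, F_u = 450 MPa): end bolts L_c = 40 − 30/2 = 25, R_n = min(1.2×25×6×450, 2.4×27×6×450) = 81 kN/bolt; interior L_c = 101 − 30 = 71, R_n = 174.96 kN/bolt. φR_n = 0.75 × (2×81 + 4×174.96) = 646.4 kN.
Tension yield (gross): A_g = 215×6 = 1290 mm². φR_n = 0.90 × 345 × 1290 = 400.5 kN.
Governing: min(1208.4, 646.4, 400.5) = 400.5 kN → gross-section yield.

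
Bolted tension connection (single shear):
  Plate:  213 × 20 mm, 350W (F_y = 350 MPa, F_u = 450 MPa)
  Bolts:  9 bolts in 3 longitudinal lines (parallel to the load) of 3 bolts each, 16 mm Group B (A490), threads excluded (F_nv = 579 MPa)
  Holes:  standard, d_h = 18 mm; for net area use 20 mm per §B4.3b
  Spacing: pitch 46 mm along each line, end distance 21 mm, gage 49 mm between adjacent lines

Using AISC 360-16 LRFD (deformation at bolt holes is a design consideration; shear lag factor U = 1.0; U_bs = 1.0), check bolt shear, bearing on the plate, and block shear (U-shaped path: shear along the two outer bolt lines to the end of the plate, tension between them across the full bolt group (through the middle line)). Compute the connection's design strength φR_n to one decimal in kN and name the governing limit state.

Bolt shear: A_b = π(16)²/4 = 201.06 mm². φR_n = 0.75 × 579 × 201.06 × 9 × 1 = 785.8 kN.
Bearing (20 mm plate, F_u = 450 MPa): end bolts L_c = 21 − 18/2 = 12, R_n = min(1.2×12×20×450, 2.4×16×20×450) = 129.6 kN/bolt; interior L_c = 46 − 18 = 28, R_n = 302.4 kN/bolt. φR_n = 0.75 × (3×129.6 + 6×302.4) = 1652.4 kN.
Block shear: shear path 2×[21+2×46] = 2×113 mm, A_gv = 4520, A_nv = 2×(113 − 2.5×20)×20 = 2520 mm²; tension across gage: (98 − 2×20)×20 = 1160 mm². R_n = min(0.6×450×2520, 0.6×350×4520) + 1.0×450×1160 = min(680.4, 949.2) + 522 = 1202.4 kN. φR_n = 0.75 × 1202.4 = 901.8 kN.
Governing: min(785.8, 1652.4, 901.8) = 785.8 kN → bolt shear.

785.8 kN (bolt shear governs)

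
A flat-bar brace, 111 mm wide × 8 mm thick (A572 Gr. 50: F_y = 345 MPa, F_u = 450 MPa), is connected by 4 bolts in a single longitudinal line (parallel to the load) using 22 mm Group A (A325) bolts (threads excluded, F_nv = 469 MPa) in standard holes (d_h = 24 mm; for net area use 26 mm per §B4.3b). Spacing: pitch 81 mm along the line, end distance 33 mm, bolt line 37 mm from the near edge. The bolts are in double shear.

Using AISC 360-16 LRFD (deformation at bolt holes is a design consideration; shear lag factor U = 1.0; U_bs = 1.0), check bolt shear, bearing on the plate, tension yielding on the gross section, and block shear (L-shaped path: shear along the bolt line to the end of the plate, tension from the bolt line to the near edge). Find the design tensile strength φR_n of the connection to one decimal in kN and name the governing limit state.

Bolt shear: A_b = π(22)²/4 = 380.13 mm². φR_n = 0.75 × 469 × 380.13 × 4 × 2 = 1069.7 kN.
Bearing (8 mm plate, F_u = 450 MPa): end bolts L_c = 33 − 24/2 = 21, R_n = min(1.2×21×8×450, 2.4×22×8×450) = 90.72 kN/bolt; interior L_c = 81 − 24 = 57, R_n = 190.08 kN/bolt. φR_n = 0.75 × (1×90.72 + 3×190.08) = 495.7 kN.
Tension yield (gross): A_g = 111×8 = 888 mm². φR_n = 0.90 × 345 × 888 = 275.7 kN.
Block shear: shear path 1×[33+3×81] = 1×276 mm, A_gv = 2208, A_nv = 1×(276 − 3.5×26)×8 = 1480 mm²; tension to near edge: (37 − 0.5×26)×8 = 192 mm². R_n = min(0.6×450×1480, 0.6×345×2208) + 1.0×450×192 = min(399.6, 457.06) + 86.4 = 486 kN. φR_n = 0.75 × 486 = 364.5 kN.
Governing: min(1069.7, 495.7, 275.7, 364.5) = 275.7 kN → gross-section yield.

275.7 kN (gross-section yield governs)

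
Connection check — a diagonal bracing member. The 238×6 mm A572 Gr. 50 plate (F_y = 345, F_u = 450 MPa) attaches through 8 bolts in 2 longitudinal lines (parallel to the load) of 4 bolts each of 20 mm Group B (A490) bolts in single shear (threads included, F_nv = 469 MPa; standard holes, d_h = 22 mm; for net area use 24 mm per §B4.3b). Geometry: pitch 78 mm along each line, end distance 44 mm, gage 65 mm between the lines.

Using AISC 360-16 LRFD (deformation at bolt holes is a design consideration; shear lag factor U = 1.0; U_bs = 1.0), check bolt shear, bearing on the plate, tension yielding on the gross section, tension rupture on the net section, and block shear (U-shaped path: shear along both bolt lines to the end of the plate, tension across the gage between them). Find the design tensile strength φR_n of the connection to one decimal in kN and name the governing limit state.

Bolt shear: A_b = π(20)²/4 = 314.16 mm². φR_n = 0.75 × 469 × 314.16 × 8 × 1 = 884.0 kN.
Bearing (6 mm plate, F_u = 450 MPa): end bolts L_c = 44 − 22/2 = 33, R_n = min(1.2×33×6×450, 2.4×20×6×450) = 106.92 kN/bolt; interior L_c = 78 − 22 = 56, R_n = 129.6 kN/bolt. φR_n = 0.75 × (2×106.92 + 6×129.6) = 743.6 kN.
Tension yield (gross): A_g = 238×6 = 1428 mm². φR_n = 0.90 × 345 × 1428 = 443.4 kN.
Tension rupture (net): A_n = (238 − 2×24)×6 = 1140 mm² (U = 1.0, A_e = A_n). φR_n = 0.75 × 450 × 1140 = 384.8 kN.
Block shear: shear path 2×[44+3×78] = 2×278 mm, A_gv = 3336, A_nv = 2×(278 − 3.5×24)×6 = 2328 mm²; tension across gage: (65 − 1×24)×6 = 246 mm². R_n = min(0.6×450×2328, 0.6×345×3336) + 1.0×450×246 = min(628.56, 690.55) + 110.7 = 739.26 kN. φR_n = 0.75 × 739.26 = 554.4 kN.
Governing: min(884.0, 743.6, 443.4, 384.8, 554.4) = 384.8 kN → net-section rupture.

384.8 kN (net-section rupture governs)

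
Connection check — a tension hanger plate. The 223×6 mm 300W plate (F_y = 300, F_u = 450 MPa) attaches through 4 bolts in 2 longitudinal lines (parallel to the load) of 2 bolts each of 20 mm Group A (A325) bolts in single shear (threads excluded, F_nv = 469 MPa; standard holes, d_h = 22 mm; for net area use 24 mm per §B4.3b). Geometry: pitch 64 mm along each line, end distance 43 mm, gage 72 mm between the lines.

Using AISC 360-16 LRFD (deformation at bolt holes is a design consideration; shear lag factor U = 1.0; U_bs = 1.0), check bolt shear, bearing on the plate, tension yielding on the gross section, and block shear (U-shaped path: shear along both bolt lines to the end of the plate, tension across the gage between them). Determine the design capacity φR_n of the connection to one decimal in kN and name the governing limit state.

Bolt shear: A_b = π(20)²/4 = 314.16 mm². φR_n = 0.75 × 469 × 314.16 × 4 × 1 = 442.0 kN.
Bearing (6 mm plate, F_u = 450 MPa): end bolts L_c = 43 − 22/2 = 32, R_n = min(1.2×32×6×450, 2.4×20×6×450) = 103.68 kN/bolt; interior L_c = 64 − 22 = 42, R_n = 129.6 kN/bolt. φR_n = 0.75 × (2×103.68 + 2×129.6) = 349.9 kN.
Tension yield (gross): A_g = 223×6 = 1338 mm². φR_n = 0.90 × 300 × 1338 = 361.3 kN.
Block shear: shear path 2×[43+1×64] = 2×107 mm, A_gv = 1284, A_nv = 2×(107 − 1.5×24)×6 = 852 mm²; tension across gage: (72 − 1×24)×6 = 288 mm². R_n = min(0.6×450×852, 0.6×300×1284) + 1.0×450×288 = min(230.04, 231.12) + 129.6 = 359.64 kN. φR_n = 0.75 × 359.64 = 269.7 kN.
Governing: min(442.0, 349.9, 361.3, 269.7) = 269.7 kN → block shear.

269.7 kN (block shear governs)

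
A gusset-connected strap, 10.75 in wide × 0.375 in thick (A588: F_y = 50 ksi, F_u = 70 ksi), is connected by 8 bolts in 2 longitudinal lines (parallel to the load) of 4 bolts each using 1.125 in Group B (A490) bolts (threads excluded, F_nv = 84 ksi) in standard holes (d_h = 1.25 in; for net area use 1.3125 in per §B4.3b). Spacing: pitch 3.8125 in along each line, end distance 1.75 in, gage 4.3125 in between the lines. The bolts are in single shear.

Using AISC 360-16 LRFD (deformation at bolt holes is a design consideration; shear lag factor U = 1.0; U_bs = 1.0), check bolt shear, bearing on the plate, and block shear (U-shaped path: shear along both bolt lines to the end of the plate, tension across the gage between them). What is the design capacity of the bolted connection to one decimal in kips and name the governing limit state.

262.1 kips (block shear governs)

Bolt shear: A_b = π(1.125)²/4 = 0.99402 in². φR_n = 0.75 × 84 × 0.99402 × 8 × 1 = 501.0 kips.
Bearing (0.375 in plate, F_u = 70 ksi): end bolts L_c = 1.75 − 1.25/2 = 1.125, R_n = min(1.2×1.125×0.375×70, 2.4×1.125×0.375×70) = 35.438 kips/bolt; interior L_c = 3.8125 − 1.25 = 2.5625, R_n = 70.875 kips/bolt. φR_n = 0.75 × (2×35.438 + 6×70.875) = 372.1 kips.
Block shear: shear path 2×[1.75+3×3.8125] = 2×13.1875 in, A_gv = 9.8906, A_nv = 2×(13.1875 − 3.5×1.3125)×0.375 = 6.4453 in²; tension across gage: (4.3125 − 1×1.3125)×0.375 = 1.125 in². R_n = min(0.6×70×6.4453, 0.6×50×9.8906) + 1.0×70×1.125 = min(270.7, 296.72) + 78.75 = 349.45 kips. φR_n = 0.75 × 349.45 = 262.1 kips.
Governing: min(501.0, 372.1, 262.1) = 262.1 kips → block shear.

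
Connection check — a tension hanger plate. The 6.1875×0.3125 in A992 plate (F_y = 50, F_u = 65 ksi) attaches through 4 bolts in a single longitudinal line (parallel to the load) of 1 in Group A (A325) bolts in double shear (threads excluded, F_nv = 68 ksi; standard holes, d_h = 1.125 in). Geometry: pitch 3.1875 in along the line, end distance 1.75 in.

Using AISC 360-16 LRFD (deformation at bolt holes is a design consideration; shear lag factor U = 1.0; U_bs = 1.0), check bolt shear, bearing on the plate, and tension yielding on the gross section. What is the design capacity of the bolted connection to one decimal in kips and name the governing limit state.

87.0 kips (gross-section yield governs)

Bolt shear: A_b = π(1)²/4 = 0.7854 in². φR_n = 0.75 × 68 × 0.7854 × 4 × 2 = 320.4 kips.
Bearing (0.3125 in plate, F_u = 65 ksi): end bolts L_c = 1.75 − 1.125/2 = 1.1875, R_n = min(1.2×1.1875×0.3125×65, 2.4×1×0.3125×65) = 28.945 kips/bolt; interior L_c = 3.1875 − 1.125 = 2.0625, R_n = 48.75 kips/bolt. φR_n = 0.75 × (1×28.945 + 3×48.75) = 131.4 kips.
Tension yield (gross): A_g = 6.1875×0.3125 = 1.9336 in². φR_n = 0.90 × 50 × 1.9336 = 87.0 kips.
Governing: min(320.4, 131.4, 87.0) = 87.0 kips → gross-section yield.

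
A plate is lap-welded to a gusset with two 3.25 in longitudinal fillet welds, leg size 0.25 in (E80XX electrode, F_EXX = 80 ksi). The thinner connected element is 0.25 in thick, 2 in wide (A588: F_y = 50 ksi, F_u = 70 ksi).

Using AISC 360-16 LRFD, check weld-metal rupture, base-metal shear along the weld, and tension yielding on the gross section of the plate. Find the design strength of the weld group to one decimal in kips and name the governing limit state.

Weld metal: throat = 0.707×0.25 = 0.17675 in, L = 2×3.25 = 6.5 in. φR_n = 0.75 × 0.6 × 80 × 0.17675 × 6.5 = 41.4 kips.
Base metal shear (0.25 in plate): yield φR_n = 1.0×0.6×50×0.25×6.5 = 48.8 kips; rupture φR_n = 0.75×0.6×70×0.25×6.5 = 51.2 kips; take 48.8 kips (yield).
Tension yield (gross): A_g = 2×0.25 = 0.5 in². φR_n = 0.90 × 50 × 0.5 = 22.5 kips.
Governing: min(41.4, 48.8, 22.5) = 22.5 kips → gross-section yield.

22.5 kips (gross-section yield governs)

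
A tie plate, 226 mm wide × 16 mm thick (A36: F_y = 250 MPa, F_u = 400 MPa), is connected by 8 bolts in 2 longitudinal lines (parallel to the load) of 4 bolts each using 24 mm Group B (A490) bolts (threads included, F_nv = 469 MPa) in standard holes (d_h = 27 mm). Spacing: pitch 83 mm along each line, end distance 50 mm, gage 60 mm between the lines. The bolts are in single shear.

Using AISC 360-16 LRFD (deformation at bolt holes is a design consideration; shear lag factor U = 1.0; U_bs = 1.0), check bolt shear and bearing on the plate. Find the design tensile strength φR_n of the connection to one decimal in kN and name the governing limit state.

1273.0 kN (bolt shear governs)

Bolt shear: A_b = π(24)²/4 = 452.39 mm². φR_n = 0.75 × 469 × 452.39 × 8 × 1 = 1273.0 kN.
Bearing (16 mm plate, F_u = 400 MPa): end bolts L_c = 50 − 27/2 = 36.5, R_n = min(1.2×36.5×16×400, 2.4×24×16×400) = 280.32 kN/bolt; interior L_c = 83 − 27 = 56, R_n = 368.64 kN/bolt. φR_n = 0.75 × (2×280.32 + 6×368.64) = 2079.4 kN.
Governing: min(1273.0, 2079.4) = 1273.0 kN → bolt shear.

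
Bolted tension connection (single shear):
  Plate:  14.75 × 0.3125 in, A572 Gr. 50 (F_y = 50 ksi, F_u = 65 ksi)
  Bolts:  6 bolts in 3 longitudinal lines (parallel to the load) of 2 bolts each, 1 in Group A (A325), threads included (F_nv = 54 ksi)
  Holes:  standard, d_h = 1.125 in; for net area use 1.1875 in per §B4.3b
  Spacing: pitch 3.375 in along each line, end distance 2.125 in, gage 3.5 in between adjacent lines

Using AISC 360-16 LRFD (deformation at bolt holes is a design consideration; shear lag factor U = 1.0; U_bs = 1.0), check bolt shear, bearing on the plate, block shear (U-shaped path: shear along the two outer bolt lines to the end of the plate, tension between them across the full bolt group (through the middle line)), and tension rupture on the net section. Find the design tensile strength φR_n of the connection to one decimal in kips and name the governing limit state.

Bolt shear: A_b = π(1)²/4 = 0.7854 in². φR_n = 0.75 × 54 × 0.7854 × 6 × 1 = 190.9 kips.
Bearing (0.3125 in plate, F_u = 65 ksi): end bolts L_c = 2.125 − 1.125/2 = 1.5625, R_n = min(1.2×1.5625×0.3125×65, 2.4×1×0.3125×65) = 38.086 kips/bolt; interior L_c = 3.375 − 1.125 = 2.25, R_n = 48.75 kips/bolt. φR_n = 0.75 × (3×38.086 + 3×48.75) = 195.4 kips.
Block shear: shear path 2×[2.125+1×3.375] = 2×5.5 in, A_gv = 3.4375, A_nv = 2×(5.5 − 1.5×1.1875)×0.3125 = 2.3242 in²; tension across gage: (7 − 2×1.1875)×0.3125 = 1.4453 in². R_n = min(0.6×65×2.3242, 0.6×50×3.4375) + 1.0×65×1.4453 = min(90.644, 103.13) + 93.945 = 184.59 kips. φR_n = 0.75 × 184.59 = 138.4 kips.
Tension rupture (net): A_n = (14.75 − 3×1.1875)×0.3125 = 3.4961 in² (U = 1.0, A_e = A_n). φR_n = 0.75 × 65 × 3.4961 = 170.4 kips.
Governing: min(190.9, 195.4, 138.4, 170.4) = 138.4 kips → block shear.

138.4 kips (block shear governs)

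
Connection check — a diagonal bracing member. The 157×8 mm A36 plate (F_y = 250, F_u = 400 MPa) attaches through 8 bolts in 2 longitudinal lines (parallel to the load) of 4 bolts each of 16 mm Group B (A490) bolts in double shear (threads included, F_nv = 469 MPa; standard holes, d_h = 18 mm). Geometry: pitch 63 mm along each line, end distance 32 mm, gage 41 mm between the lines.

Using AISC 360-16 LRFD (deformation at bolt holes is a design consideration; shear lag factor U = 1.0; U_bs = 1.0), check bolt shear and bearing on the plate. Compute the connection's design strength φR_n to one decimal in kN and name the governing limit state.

Bolt shear: A_b = π(16)²/4 = 201.06 mm². φR_n = 0.75 × 469 × 201.06 × 8 × 2 = 1131.6 kN.
Bearing (8 mm plate, F_u = 400 MPa): end bolts L_c = 32 − 18/2 = 23, R_n = min(1.2×23×8×400, 2.4×16×8×400) = 88.32 kN/bolt; interior L_c = 63 − 18 = 45, R_n = 122.88 kN/bolt. φR_n = 0.75 × (2×88.32 + 6×122.88) = 685.4 kN.
Governing: min(1131.6, 685.4) = 685.4 kN → bearing.

685.4 kN (bearing governs)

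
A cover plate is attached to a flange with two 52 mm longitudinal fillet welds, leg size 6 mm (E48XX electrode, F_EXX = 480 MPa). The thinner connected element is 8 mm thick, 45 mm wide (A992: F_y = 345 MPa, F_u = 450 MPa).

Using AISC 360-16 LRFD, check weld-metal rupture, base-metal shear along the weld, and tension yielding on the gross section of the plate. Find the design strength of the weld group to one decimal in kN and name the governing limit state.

Weld metal: throat = 0.707×6 = 4.242 mm, L = 2×52 = 104 mm. φR_n = 0.75 × 0.6 × 480 × 4.242 × 104 = 95.3 kN.
Base metal shear (8 mm plate): yield φR_n = 1.0×0.6×345×8×104 = 172.2 kN; rupture φR_n = 0.75×0.6×450×8×104 = 168.5 kN; take 168.5 kN (rupture).
Tension yield (gross): A_g = 45×8 = 360 mm². φR_n = 0.90 × 345 × 360 = 111.8 kN.
Governing: min(95.3, 168.5, 111.8) = 95.3 kN → weld metal.

95.3 kN (weld metal governs)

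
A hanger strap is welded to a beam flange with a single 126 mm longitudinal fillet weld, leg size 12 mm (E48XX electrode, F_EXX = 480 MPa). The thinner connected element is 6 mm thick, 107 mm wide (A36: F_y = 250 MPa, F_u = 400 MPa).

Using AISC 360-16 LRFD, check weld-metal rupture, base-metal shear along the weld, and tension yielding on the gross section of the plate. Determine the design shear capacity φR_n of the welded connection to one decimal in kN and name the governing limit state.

113.4 kN (base-metal shear governs)

Weld metal: throat = 0.707×12 = 8.484 mm, L = 126 mm. φR_n = 0.75 × 0.6 × 480 × 8.484 × 126 = 230.9 kN.
Base metal shear (6 mm plate): yield φR_n = 1.0×0.6×250×6×126 = 113.4 kN; rupture φR_n = 0.75×0.6×400×6×126 = 136.1 kN; take 113.4 kN (yield).
Tension yield (gross): A_g = 107×6 = 642 mm². φR_n = 0.90 × 250 × 642 = 144.5 kN.
Governing: min(230.9, 113.4, 144.5) = 113.4 kN → base-metal shear.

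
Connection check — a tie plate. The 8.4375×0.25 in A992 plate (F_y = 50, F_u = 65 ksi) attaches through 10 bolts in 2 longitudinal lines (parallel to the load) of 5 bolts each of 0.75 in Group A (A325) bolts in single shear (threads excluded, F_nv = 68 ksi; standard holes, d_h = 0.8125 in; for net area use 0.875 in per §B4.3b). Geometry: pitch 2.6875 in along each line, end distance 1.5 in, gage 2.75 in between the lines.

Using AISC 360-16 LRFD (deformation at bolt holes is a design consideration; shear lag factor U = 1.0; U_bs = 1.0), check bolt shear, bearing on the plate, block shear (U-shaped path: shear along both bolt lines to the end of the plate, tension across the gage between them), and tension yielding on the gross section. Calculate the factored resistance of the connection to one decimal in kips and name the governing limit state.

Bolt shear: A_b = π(0.75)²/4 = 0.44179 in². φR_n = 0.75 × 68 × 0.44179 × 10 × 1 = 225.3 kips.
Bearing (0.25 in plate, F_u = 65 ksi): end bolts L_c = 1.5 − 0.8125/2 = 1.09375, R_n = min(1.2×1.09375×0.25×65, 2.4×0.75×0.25×65) = 21.328 kips/bolt; interior L_c = 2.6875 − 0.8125 = 1.875, R_n = 29.25 kips/bolt. φR_n = 0.75 × (2×21.328 + 8×29.25) = 207.5 kips.
Block shear: shear path 2×[1.5+4×2.6875] = 2×12.25 in, A_gv = 6.125, A_nv = 2×(12.25 − 4.5×0.875)×0.25 = 4.1563 in²; tension across gage: (2.75 − 1×0.875)×0.25 = 0.46875 in². R_n = min(0.6×65×4.1563, 0.6×50×6.125) + 1.0×65×0.46875 = min(162.1, 183.75) + 30.469 = 192.57 kips. φR_n = 0.75 × 192.57 = 144.4 kips.
Tension yield (gross): A_g = 8.4375×0.25 = 2.1094 in². φR_n = 0.90 × 50 × 2.1094 = 94.9 kips.
Governing: min(225.3, 207.5, 144.4, 94.9) = 94.9 kips → gross-section yield.

94.9 kips (gross-section yield governs)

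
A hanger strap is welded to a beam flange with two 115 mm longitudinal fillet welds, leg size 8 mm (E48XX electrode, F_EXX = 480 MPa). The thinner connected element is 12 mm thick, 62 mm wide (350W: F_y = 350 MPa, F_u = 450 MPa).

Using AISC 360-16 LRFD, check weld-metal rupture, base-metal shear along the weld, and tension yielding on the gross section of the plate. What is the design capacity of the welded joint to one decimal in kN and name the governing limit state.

234.4 kN (gross-section yield governs)

Weld metal: throat = 0.707×8 = 5.656 mm, L = 2×115 = 230 mm. φR_n = 0.75 × 0.6 × 480 × 5.656 × 230 = 281.0 kN.
Base metal shear (12 mm plate): yield φR_n = 1.0×0.6×350×12×230 = 579.6 kN; rupture φR_n = 0.75×0.6×450×12×230 = 558.9 kN; take 558.9 kN (rupture).
Tension yield (gross): A_g = 62×12 = 744 mm². φR_n = 0.90 × 350 × 744 = 234.4 kN.
Governing: min(281.0, 558.9, 234.4) = 234.4 kN → gross-section yield.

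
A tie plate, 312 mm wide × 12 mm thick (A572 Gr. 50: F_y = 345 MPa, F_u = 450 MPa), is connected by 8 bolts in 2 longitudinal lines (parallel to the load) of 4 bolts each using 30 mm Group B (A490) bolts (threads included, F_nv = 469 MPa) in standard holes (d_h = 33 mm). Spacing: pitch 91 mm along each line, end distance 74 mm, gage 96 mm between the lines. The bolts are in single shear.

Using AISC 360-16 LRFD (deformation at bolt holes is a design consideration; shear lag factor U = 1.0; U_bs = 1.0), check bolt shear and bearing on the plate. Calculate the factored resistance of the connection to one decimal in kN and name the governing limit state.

Bolt shear: A_b = π(30)²/4 = 706.86 mm². φR_n = 0.75 × 469 × 706.86 × 8 × 1 = 1989.1 kN.
Bearing (12 mm plate, F_u = 450 MPa): end bolts L_c = 74 − 33/2 = 57.5, R_n = min(1.2×57.5×12×450, 2.4×30×12×450) = 372.6 kN/bolt; interior L_c = 91 − 33 = 58, R_n = 375.84 kN/bolt. φR_n = 0.75 × (2×372.6 + 6×375.84) = 2250.2 kN.
Governing: min(1989.1, 2250.2) = 1989.1 kN → bolt shear.

1989.1 kN (bolt shear governs)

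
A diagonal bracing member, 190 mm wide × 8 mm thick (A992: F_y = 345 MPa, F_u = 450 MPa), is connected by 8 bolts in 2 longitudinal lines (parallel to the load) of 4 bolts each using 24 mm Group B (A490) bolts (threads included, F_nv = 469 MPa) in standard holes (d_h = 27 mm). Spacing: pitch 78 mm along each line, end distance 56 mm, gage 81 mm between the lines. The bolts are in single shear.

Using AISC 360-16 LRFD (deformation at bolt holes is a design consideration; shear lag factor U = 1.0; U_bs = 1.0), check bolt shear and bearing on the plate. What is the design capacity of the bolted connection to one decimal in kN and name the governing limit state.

1208.5 kN (bearing governs)

Bolt shear: A_b = π(24)²/4 = 452.39 mm². φR_n = 0.75 × 469 × 452.39 × 8 × 1 = 1273.0 kN.
Bearing (8 mm plate, F_u = 450 MPa): end bolts L_c = 56 − 27/2 = 42.5, R_n = min(1.2×42.5×8×450, 2.4×24×8×450) = 183.6 kN/bolt; interior L_c = 78 − 27 = 51, R_n = 207.36 kN/bolt. φR_n = 0.75 × (2×183.6 + 6×207.36) = 1208.5 kN.
Governing: min(1273.0, 1208.5) = 1208.5 kN → bearing.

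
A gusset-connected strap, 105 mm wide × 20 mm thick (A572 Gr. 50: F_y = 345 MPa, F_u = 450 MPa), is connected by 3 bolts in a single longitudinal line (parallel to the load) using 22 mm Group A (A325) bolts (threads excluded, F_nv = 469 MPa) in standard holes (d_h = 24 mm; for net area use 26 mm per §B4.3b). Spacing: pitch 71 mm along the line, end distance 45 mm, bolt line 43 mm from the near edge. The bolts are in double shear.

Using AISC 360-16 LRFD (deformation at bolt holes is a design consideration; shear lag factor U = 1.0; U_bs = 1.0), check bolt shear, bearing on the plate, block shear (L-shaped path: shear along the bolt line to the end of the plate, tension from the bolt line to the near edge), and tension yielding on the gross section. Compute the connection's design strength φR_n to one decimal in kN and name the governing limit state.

652.1 kN (gross-section yield governs)

Bolt shear: A_b = π(22)²/4 = 380.13 mm². φR_n = 0.75 × 469 × 380.13 × 3 × 2 = 802.3 kN.
Bearing (20 mm plate, F_u = 450 MPa): end bolts L_c = 45 − 24/2 = 33, R_n = min(1.2×33×20×450, 2.4×22×20×450) = 356.4 kN/bolt; interior L_c = 71 − 24 = 47, R_n = 475.2 kN/bolt. φR_n = 0.75 × (1×356.4 + 2×475.2) = 980.1 kN.
Block shear: shear path 1×[45+2×71] = 1×187 mm, A_gv = 3740, A_nv = 1×(187 − 2.5×26)×20 = 2440 mm²; tension to near edge: (43 − 0.5×26)×20 = 600 mm². R_n = min(0.6×450×2440, 0.6×345×3740) + 1.0×450×600 = min(658.8, 774.18) + 270 = 928.8 kN. φR_n = 0.75 × 928.8 = 696.6 kN.
Tension yield (gross): A_g = 105×20 = 2100 mm². φR_n = 0.90 × 345 × 2100 = 652.1 kN.
Governing: min(802.3, 980.1, 696.6, 652.1) = 652.1 kN → gross-section yield.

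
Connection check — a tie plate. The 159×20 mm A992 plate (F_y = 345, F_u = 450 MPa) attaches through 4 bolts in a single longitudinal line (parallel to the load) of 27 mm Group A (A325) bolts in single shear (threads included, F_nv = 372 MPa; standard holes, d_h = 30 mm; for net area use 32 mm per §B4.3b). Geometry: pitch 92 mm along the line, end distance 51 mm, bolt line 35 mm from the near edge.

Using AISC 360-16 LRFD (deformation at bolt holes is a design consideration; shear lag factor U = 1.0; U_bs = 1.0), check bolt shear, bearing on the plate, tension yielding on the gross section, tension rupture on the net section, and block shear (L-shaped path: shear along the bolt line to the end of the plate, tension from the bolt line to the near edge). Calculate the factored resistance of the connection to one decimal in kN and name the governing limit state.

Bolt shear: A_b = π(27)²/4 = 572.56 mm². φR_n = 0.75 × 372 × 572.56 × 4 × 1 = 639.0 kN.
Bearing (20 mm plate, F_u = 450 MPa): end bolts L_c = 51 − 30/2 = 36, R_n = min(1.2×36×20×450, 2.4×27×20×450) = 388.8 kN/bolt; interior L_c = 92 − 30 = 62, R_n = 583.2 kN/bolt. φR_n = 0.75 × (1×388.8 + 3×583.2) = 1603.8 kN.
Tension yield (gross): A_g = 159×20 = 3180 mm². φR_n = 0.90 × 345 × 3180 = 987.4 kN.
Tension rupture (net): A_n = (159 − 1×32)×20 = 2540 mm² (U = 1.0, A_e = A_n). φR_n = 0.75 × 450 × 2540 = 857.3 kN.
Block shear: shear path 1×[51+3×92] = 1×327 mm, A_gv = 6540, A_nv = 1×(327 − 3.5×32)×20 = 4300 mm²; tension to near edge: (35 − 0.5×32)×20 = 380 mm². R_n = min(0.6×450×4300, 0.6×345×6540) + 1.0×450×380 = min(1161, 1353.8) + 171 = 1332 kN. φR_n = 0.75 × 1332 = 999.0 kN.
Governing: min(639.0, 1603.8, 987.4, 857.3, 999.0) = 639.0 kN → bolt shear.

639.0 kN (bolt shear governs)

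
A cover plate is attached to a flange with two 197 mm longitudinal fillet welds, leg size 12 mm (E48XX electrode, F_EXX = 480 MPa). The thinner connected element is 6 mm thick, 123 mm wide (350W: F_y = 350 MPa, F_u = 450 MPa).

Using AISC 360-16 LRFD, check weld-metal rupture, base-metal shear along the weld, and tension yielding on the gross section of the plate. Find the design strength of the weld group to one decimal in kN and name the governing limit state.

232.5 kN (gross-section yield governs)

Weld metal: throat = 0.707×12 = 8.484 mm, L = 2×197 = 394 mm. φR_n = 0.75 × 0.6 × 480 × 8.484 × 394 = 722.0 kN.
Base metal shear (6 mm plate): yield φR_n = 1.0×0.6×350×6×394 = 496.4 kN; rupture φR_n = 0.75×0.6×450×6×394 = 478.7 kN; take 478.7 kN (rupture).
Tension yield (gross): A_g = 123×6 = 738 mm². φR_n = 0.90 × 350 × 738 = 232.5 kN.
Governing: min(722.0, 478.7, 232.5) = 232.5 kN → gross-section yield.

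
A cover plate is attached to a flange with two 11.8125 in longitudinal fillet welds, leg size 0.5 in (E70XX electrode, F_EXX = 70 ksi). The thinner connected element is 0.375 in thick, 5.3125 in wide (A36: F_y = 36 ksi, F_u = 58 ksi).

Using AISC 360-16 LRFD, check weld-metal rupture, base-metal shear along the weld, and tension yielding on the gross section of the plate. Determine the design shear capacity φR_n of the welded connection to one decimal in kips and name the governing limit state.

Weld metal: throat = 0.707×0.5 = 0.3535 in, L = 2×11.8125 = 23.625 in. φR_n = 0.75 × 0.6 × 70 × 0.3535 × 23.625 = 263.1 kips.
Base metal shear (0.375 in plate): yield φR_n = 1.0×0.6×36×0.375×23.625 = 191.4 kips; rupture φR_n = 0.75×0.6×58×0.375×23.625 = 231.2 kips; take 191.4 kips (yield).
Tension yield (gross): A_g = 5.3125×0.375 = 1.9922 in². φR_n = 0.90 × 36 × 1.9922 = 64.5 kips.
Governing: min(263.1, 191.4, 64.5) = 64.5 kips → gross-section yield.

64.5 kips (gross-section yield governs)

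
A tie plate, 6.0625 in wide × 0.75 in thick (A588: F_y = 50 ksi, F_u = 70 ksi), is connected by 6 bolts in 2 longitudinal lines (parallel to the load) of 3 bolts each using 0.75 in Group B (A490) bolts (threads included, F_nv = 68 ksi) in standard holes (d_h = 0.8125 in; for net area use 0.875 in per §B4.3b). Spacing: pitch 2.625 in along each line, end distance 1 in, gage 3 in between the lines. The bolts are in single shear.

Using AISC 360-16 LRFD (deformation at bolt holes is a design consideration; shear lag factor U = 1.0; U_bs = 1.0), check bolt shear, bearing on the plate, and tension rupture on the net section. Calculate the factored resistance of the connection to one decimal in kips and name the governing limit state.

Bolt shear: A_b = π(0.75)²/4 = 0.44179 in². φR_n = 0.75 × 68 × 0.44179 × 6 × 1 = 135.2 kips.
Bearing (0.75 in plate, F_u = 70 ksi): end bolts L_c = 1 − 0.8125/2 = 0.59375, R_n = min(1.2×0.59375×0.75×70, 2.4×0.75×0.75×70) = 37.406 kips/bolt; interior L_c = 2.625 − 0.8125 = 1.8125, R_n = 94.5 kips/bolt. φR_n = 0.75 × (2×37.406 + 4×94.5) = 339.6 kips.
Tension rupture (net): A_n = (6.0625 − 2×0.875)×0.75 = 3.2344 in² (U = 1.0, A_e = A_n). φR_n = 0.75 × 70 × 3.2344 = 169.8 kips.
Governing: min(135.2, 339.6, 169.8) = 135.2 kips → bolt shear.

135.2 kips (bolt shear governs)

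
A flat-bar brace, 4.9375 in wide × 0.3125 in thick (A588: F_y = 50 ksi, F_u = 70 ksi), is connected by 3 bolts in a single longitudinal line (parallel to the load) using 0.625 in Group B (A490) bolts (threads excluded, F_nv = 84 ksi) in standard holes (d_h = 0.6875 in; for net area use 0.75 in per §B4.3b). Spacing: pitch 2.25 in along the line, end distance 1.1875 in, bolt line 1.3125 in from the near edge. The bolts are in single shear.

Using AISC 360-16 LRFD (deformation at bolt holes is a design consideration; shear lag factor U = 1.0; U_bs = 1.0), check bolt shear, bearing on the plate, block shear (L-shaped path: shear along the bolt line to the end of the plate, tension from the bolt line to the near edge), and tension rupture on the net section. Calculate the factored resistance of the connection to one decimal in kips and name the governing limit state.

52.9 kips (block shear governs)

Bolt shear: A_b = π(0.625)²/4 = 0.3068 in². φR_n = 0.75 × 84 × 0.3068 × 3 × 1 = 58.0 kips.
Bearing (0.3125 in plate, F_u = 70 ksi): end bolts L_c = 1.1875 − 0.6875/2 = 0.84375, R_n = min(1.2×0.84375×0.3125×70, 2.4×0.625×0.3125×70) = 22.148 kips/bolt; interior L_c = 2.25 − 0.6875 = 1.5625, R_n = 32.813 kips/bolt. φR_n = 0.75 × (1×22.148 + 2×32.813) = 65.8 kips.
Block shear: shear path 1×[1.1875+2×2.25] = 1×5.6875 in, A_gv = 1.7773, A_nv = 1×(5.6875 − 2.5×0.75)×0.3125 = 1.1914 in²; tension to near edge: (1.3125 − 0.5×0.75)×0.3125 = 0.29297 in². R_n = min(0.6×70×1.1914, 0.6×50×1.7773) + 1.0×70×0.29297 = min(50.039, 53.319) + 20.508 = 70.547 kips. φR_n = 0.75 × 70.547 = 52.9 kips.
Tension rupture (net): A_n = (4.9375 − 1×0.75)×0.3125 = 1.3086 in² (U = 1.0, A_e = A_n). φR_n = 0.75 × 70 × 1.3086 = 68.7 kips.
Governing: min(58.0, 65.8, 52.9, 68.7) = 52.9 kips → block shear.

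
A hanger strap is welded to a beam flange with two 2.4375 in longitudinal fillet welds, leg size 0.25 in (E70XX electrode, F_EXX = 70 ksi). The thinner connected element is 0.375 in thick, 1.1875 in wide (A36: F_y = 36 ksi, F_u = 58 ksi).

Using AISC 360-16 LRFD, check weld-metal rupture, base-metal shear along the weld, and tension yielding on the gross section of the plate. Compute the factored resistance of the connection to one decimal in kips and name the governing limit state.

Weld metal: throat = 0.707×0.25 = 0.17675 in, L = 2×2.4375 = 4.875 in. φR_n = 0.75 × 0.6 × 70 × 0.17675 × 4.875 = 27.1 kips.
Base metal shear (0.375 in plate): yield φR_n = 1.0×0.6×36×0.375×4.875 = 39.5 kips; rupture φR_n = 0.75×0.6×58×0.375×4.875 = 47.7 kips; take 39.5 kips (yield).
Tension yield (gross): A_g = 1.1875×0.375 = 0.44531 in². φR_n = 0.90 × 36 × 0.44531 = 14.4 kips.
Governing: min(27.1, 39.5, 14.4) = 14.4 kips → gross-section yield.

14.4 kips (gross-section yield governs)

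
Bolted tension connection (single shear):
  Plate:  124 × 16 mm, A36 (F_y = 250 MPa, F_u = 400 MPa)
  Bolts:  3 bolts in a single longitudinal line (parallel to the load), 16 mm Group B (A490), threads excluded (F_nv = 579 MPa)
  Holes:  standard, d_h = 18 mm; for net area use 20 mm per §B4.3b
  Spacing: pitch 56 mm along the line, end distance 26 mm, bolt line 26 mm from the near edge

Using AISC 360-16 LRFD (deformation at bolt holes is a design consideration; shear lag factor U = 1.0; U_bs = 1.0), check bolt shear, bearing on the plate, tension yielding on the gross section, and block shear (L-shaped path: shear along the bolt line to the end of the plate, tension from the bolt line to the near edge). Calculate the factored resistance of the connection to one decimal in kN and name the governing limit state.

261.9 kN (bolt shear governs)

Bolt shear: A_b = π(16)²/4 = 201.06 mm². φR_n = 0.75 × 579 × 201.06 × 3 × 1 = 261.9 kN.
Bearing (16 mm plate, F_u = 400 MPa): end bolts L_c = 26 − 18/2 = 17, R_n = min(1.2×17×16×400, 2.4×16×16×400) = 130.56 kN/bolt; interior L_c = 56 − 18 = 38, R_n = 245.76 kN/bolt. φR_n = 0.75 × (1×130.56 + 2×245.76) = 466.6 kN.
Tension yield (gross): A_g = 124×16 = 1984 mm². φR_n = 0.90 × 250 × 1984 = 446.4 kN.
Block shear: shear path 1×[26+2×56] = 1×138 mm, A_gv = 2208, A_nv = 1×(138 − 2.5×20)×16 = 1408 mm²; tension to near edge: (26 − 0.5×20)×16 = 256 mm². R_n = min(0.6×400×1408, 0.6×250×2208) + 1.0×400×256 = min(337.92, 331.2) + 102.4 = 433.6 kN. φR_n = 0.75 × 433.6 = 325.2 kN.
Governing: min(261.9, 466.6, 446.4, 325.2) = 261.9 kN → bolt shear.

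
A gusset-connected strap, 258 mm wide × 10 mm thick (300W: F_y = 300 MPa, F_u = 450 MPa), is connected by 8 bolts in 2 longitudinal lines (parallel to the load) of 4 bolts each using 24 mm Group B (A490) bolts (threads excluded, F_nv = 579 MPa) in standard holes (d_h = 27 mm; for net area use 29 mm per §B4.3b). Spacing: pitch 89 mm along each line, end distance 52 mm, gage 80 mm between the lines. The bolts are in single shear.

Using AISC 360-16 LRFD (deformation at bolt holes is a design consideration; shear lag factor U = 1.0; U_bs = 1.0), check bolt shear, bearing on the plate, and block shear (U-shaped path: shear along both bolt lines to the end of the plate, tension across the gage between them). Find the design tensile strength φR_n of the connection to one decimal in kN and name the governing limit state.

1033.4 kN (block shear governs)

Bolt shear: A_b = π(24)²/4 = 452.39 mm². φR_n = 0.75 × 579 × 452.39 × 8 × 1 = 1571.6 kN.
Bearing (10 mm plate, F_u = 450 MPa): end bolts L_c = 52 − 27/2 = 38.5, R_n = min(1.2×38.5×10×450, 2.4×24×10×450) = 207.9 kN/bolt; interior L_c = 89 − 27 = 62, R_n = 259.2 kN/bolt. φR_n = 0.75 × (2×207.9 + 6×259.2) = 1478.3 kN.
Block shear: shear path 2×[52+3×89] = 2×319 mm, A_gv = 6380, A_nv = 2×(319 − 3.5×29)×10 = 4350 mm²; tension across gage: (80 − 1×29)×10 = 510 mm². R_n = min(0.6×450×4350, 0.6×300×6380) + 1.0×450×510 = min(1174.5, 1148.4) + 229.5 = 1377.9 kN. φR_n = 0.75 × 1377.9 = 1033.4 kN.
Governing: min(1571.6, 1478.3, 1033.4) = 1033.4 kN → block shear.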